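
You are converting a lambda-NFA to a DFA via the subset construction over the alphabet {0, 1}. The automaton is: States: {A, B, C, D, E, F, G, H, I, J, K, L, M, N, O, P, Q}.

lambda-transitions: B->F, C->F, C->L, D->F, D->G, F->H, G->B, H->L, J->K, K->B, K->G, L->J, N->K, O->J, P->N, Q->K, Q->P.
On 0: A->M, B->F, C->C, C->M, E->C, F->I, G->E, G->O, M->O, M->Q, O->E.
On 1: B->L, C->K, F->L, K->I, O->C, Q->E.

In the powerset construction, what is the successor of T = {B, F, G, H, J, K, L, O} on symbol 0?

B on 0 → {F}.
F on 0 → {I}.
G on 0 → {E, O}.
O on 0 → {E}.
No 0-transition from H, J, K, L.
Union after reading 0: {E, F, I, O}.
Now take the lambda-closure:
From F via lambda: add H.
From O via lambda: add J.
From H via lambda: add L.
From J via lambda: add K.
From K via lambda: add B, G.
No new states can be added; the closed set is {B, E, F, G, H, I, J, K, L, O}.

{B, E, F, G, H, I, J, K, L, O}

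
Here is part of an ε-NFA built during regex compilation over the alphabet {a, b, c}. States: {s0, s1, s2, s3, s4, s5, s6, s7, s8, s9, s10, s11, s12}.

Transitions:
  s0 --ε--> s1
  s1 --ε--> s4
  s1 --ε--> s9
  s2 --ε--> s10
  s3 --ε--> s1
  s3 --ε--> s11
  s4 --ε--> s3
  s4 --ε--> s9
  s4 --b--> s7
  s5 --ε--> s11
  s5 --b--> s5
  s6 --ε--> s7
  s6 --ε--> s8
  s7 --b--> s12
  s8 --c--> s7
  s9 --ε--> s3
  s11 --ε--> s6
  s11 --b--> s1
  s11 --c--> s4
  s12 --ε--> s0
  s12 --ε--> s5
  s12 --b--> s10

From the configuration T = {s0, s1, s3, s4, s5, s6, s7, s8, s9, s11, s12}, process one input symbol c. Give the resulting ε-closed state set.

s8 on c → {s7}.
s11 on c → {s4}.
No c-transition from s0, s1, s3, s4, s5, s6, s7, s9, s12.
Union after reading c: {s4, s7}.
Now take the ε-closure:
From s4 via ε: add s3, s9.
From s3 via ε: add s1, s11.
From s11 via ε: add s6.
From s6 via ε: add s8.
No new states can be added; the closed set is {s1, s3, s4, s6, s7, s8, s9, s11}.

{s1, s3, s4, s6, s7, s8, s9, s11}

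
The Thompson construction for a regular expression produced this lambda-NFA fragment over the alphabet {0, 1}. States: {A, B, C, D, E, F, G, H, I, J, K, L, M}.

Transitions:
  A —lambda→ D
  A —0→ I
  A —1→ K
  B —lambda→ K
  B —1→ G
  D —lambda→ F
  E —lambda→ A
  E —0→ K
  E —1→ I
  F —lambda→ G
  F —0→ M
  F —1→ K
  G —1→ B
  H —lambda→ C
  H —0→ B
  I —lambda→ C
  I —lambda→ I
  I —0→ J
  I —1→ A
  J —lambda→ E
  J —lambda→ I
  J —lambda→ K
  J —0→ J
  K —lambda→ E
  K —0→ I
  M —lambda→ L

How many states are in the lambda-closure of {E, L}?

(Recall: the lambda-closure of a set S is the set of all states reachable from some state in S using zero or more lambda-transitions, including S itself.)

Start with {E, L}.
From E via lambda: add A.
From A via lambda: add D.
From D via lambda: add F.
From F via lambda: add G.
lambda-closure = {A, D, E, F, G, L}, which has 6 states.

6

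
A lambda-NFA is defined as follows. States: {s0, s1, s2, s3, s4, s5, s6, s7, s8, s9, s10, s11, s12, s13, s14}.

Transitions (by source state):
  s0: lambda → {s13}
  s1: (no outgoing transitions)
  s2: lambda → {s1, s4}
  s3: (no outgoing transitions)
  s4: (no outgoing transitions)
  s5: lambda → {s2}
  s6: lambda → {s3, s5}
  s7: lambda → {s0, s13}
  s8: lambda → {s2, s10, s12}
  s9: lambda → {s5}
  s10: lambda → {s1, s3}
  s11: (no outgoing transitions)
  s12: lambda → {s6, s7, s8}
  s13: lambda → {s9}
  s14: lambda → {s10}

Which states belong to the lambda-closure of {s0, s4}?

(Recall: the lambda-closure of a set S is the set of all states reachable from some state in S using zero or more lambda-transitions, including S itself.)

Start with {s0, s4}.
From s0 via lambda: add s13.
From s13 via lambda: add s9.
From s9 via lambda: add s5.
From s5 via lambda: add s2.
From s2 via lambda: add s1.
No new states can be added; the closed set is {s0, s1, s2, s4, s5, s9, s13}.

{s0, s1, s2, s4, s5, s9, s13}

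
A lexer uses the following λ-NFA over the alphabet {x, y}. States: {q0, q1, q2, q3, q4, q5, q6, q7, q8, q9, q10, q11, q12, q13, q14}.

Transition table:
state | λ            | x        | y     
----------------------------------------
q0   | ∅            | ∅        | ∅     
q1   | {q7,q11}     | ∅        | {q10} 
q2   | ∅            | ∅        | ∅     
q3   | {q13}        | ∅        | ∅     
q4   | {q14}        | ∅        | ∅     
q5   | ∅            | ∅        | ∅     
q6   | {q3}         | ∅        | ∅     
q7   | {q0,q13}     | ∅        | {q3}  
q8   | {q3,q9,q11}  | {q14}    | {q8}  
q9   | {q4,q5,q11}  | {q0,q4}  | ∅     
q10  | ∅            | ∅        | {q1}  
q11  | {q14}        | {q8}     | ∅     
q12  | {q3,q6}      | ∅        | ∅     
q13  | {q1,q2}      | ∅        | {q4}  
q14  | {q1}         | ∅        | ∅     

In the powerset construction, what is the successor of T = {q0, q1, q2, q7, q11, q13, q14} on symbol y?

q1 on y → {q10}.
q7 on y → {q3}.
q13 on y → {q4}.
No y-transition from q0, q2, q11, q14.
Union after reading y: {q3, q4, q10}.
Now take the λ-closure:
From q3 via λ: add q13.
From q4 via λ: add q14.
From q13 via λ: add q1, q2.
From q1 via λ: add q7, q11.
From q7 via λ: add q0.
No new states can be added; the closed set is {q0, q1, q2, q3, q4, q7, q10, q11, q13, q14}.

{q0, q1, q2, q3, q4, q7, q10, q11, q13, q14}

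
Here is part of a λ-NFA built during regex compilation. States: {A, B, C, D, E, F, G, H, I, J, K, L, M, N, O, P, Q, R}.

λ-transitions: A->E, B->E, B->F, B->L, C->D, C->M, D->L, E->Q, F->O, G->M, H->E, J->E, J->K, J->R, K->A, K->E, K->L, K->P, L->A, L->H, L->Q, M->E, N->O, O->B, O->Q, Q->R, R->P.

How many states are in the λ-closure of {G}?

6

Start with {G}.
From G via λ: add M.
From M via λ: add E.
From E via λ: add Q.
From Q via λ: add R.
From R via λ: add P.
λ-closure = {E, G, M, P, Q, R}, which has 6 states.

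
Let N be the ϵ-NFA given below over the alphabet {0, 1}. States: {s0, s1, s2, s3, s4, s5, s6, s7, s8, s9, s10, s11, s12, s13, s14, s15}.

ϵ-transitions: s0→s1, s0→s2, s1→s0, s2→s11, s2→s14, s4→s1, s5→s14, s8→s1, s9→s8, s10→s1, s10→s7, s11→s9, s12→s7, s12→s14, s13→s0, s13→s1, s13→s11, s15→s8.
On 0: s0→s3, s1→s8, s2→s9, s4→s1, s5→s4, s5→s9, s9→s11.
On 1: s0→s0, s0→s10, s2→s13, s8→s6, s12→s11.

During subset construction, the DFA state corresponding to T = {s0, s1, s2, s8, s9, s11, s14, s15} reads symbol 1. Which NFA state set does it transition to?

s0 on 1 → {s0, s10}.
s2 on 1 → {s13}.
s8 on 1 → {s6}.
No 1-transition from s1, s9, s11, s14, s15.
Union after reading 1: {s0, s6, s10, s13}.
Now take the ϵ-closure:
From s0 via ϵ: add s1, s2.
From s10 via ϵ: add s7.
From s13 via ϵ: add s11.
From s2 via ϵ: add s14.
From s11 via ϵ: add s9.
From s9 via ϵ: add s8.
No new states can be added; the closed set is {s0, s1, s2, s6, s7, s8, s9, s10, s11, s13, s14}.

{s0, s1, s2, s6, s7, s8, s9, s10, s11, s13, s14}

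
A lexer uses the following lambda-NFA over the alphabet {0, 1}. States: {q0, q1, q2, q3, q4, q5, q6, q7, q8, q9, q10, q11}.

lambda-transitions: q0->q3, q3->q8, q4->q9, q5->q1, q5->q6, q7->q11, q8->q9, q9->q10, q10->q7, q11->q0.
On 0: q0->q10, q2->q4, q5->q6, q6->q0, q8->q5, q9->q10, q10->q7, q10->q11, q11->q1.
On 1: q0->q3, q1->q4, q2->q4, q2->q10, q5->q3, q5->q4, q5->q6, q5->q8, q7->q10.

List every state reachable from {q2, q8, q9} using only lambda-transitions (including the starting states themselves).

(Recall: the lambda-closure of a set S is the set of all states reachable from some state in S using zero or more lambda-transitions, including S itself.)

{q0, q2, q3, q7, q8, q9, q10, q11}

Start with {q2, q8, q9}.
From q9 via lambda: add q10.
From q10 via lambda: add q7.
From q7 via lambda: add q11.
From q11 via lambda: add q0.
From q0 via lambda: add q3.
No new states can be added; the closed set is {q0, q2, q3, q7, q8, q9, q10, q11}.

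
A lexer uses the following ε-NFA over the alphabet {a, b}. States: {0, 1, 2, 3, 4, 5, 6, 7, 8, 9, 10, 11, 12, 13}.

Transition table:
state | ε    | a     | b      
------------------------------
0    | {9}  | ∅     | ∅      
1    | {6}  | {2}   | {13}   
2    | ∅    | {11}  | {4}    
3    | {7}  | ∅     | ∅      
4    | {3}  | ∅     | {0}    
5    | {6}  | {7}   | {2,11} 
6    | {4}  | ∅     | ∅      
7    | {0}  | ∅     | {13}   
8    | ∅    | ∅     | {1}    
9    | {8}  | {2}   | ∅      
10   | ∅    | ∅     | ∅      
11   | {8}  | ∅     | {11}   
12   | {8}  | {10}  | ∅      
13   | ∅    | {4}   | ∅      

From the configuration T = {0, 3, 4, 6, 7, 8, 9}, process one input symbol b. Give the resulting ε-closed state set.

{0, 1, 3, 4, 6, 7, 8, 9, 13}

4 on b → {0}.
7 on b → {13}.
8 on b → {1}.
No b-transition from 0, 3, 6, 9.
Union after reading b: {0, 1, 13}.
Now take the ε-closure:
From 0 via ε: add 9.
From 1 via ε: add 6.
From 6 via ε: add 4.
From 9 via ε: add 8.
From 4 via ε: add 3.
From 3 via ε: add 7.
No new states can be added; the closed set is {0, 1, 3, 4, 6, 7, 8, 9, 13}.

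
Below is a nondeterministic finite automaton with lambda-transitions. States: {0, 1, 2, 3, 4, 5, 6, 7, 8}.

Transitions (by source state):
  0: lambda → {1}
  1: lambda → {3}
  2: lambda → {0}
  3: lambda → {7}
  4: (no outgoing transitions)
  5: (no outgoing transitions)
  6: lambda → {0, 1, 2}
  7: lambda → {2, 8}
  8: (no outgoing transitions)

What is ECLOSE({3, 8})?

{0, 1, 2, 3, 7, 8}

Start with {3, 8}.
From 3 via lambda: add 7.
From 7 via lambda: add 2.
From 2 via lambda: add 0.
From 0 via lambda: add 1.
No new states can be added; the closed set is {0, 1, 2, 3, 7, 8}.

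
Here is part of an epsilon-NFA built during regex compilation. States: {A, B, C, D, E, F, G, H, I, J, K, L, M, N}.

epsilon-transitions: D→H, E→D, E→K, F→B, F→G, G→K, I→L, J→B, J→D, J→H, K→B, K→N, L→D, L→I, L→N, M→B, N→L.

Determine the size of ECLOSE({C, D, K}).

Start with {C, D, K}.
From D via epsilon: add H.
From K via epsilon: add B, N.
From N via epsilon: add L.
From L via epsilon: add I.
epsilon-closure = {B, C, D, H, I, K, L, N}, which has 8 states.

8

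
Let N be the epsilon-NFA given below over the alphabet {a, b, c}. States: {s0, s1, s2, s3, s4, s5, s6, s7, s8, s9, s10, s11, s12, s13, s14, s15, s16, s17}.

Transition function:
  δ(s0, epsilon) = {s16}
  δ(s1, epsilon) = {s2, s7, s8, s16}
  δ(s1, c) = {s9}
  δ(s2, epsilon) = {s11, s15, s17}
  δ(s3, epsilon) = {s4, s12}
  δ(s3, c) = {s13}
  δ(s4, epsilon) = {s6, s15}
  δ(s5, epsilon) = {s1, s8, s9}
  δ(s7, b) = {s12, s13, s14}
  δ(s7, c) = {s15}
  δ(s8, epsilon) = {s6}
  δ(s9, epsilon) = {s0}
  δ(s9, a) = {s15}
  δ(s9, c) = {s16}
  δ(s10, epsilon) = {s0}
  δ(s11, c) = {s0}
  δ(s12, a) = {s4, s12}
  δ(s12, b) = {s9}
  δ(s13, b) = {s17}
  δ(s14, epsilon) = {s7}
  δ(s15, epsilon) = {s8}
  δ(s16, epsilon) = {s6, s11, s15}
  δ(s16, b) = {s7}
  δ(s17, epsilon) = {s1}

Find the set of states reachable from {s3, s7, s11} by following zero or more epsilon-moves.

{s3, s4, s6, s7, s8, s11, s12, s15}

Start with {s3, s7, s11}.
From s3 via epsilon: add s4, s12.
From s4 via epsilon: add s6, s15.
From s15 via epsilon: add s8.
No new states can be added; the closed set is {s3, s4, s6, s7, s8, s11, s12, s15}.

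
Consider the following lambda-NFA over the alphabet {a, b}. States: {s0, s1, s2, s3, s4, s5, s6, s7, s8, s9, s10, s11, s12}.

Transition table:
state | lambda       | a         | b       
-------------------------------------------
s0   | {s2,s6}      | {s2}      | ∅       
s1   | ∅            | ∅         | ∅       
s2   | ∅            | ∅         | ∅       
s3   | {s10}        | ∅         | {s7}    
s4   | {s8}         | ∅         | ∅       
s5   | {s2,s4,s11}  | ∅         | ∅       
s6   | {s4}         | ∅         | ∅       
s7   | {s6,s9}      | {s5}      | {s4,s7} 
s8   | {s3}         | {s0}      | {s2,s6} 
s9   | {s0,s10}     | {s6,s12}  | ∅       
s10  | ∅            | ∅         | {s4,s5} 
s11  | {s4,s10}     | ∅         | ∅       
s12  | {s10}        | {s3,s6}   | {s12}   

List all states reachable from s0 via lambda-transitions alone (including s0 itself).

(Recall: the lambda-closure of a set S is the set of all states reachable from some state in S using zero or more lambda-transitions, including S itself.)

Start with {s0}.
From s0 via lambda: add s2, s6.
From s6 via lambda: add s4.
From s4 via lambda: add s8.
From s8 via lambda: add s3.
From s3 via lambda: add s10.
No new states can be added; the closed set is {s0, s2, s3, s4, s6, s8, s10}.

{s0, s2, s3, s4, s6, s8, s10}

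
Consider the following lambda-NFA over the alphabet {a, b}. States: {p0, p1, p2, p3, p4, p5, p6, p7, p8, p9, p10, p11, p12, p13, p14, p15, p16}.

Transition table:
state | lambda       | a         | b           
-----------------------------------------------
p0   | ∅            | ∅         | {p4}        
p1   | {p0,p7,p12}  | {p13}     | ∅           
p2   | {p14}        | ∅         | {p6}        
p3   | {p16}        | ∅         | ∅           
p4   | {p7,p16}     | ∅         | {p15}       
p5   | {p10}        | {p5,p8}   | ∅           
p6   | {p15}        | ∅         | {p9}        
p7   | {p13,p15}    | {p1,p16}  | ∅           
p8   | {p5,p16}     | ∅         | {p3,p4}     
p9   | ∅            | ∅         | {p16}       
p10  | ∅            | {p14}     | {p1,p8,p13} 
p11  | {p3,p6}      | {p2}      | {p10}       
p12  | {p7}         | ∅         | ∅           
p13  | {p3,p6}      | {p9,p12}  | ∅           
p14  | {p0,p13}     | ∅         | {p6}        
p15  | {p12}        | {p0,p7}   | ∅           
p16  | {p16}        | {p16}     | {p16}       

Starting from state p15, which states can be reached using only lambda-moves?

{p3, p6, p7, p12, p13, p15, p16}

Start with {p15}.
From p15 via lambda: add p12.
From p12 via lambda: add p7.
From p7 via lambda: add p13.
From p13 via lambda: add p3, p6.
From p3 via lambda: add p16.
No new states can be added; the closed set is {p3, p6, p7, p12, p13, p15, p16}.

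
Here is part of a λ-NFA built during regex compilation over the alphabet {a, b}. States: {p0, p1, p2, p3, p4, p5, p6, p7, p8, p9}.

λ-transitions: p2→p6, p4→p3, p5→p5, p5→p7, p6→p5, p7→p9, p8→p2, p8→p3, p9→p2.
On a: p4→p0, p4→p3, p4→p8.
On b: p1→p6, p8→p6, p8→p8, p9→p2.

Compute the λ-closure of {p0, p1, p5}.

{p0, p1, p2, p5, p6, p7, p9}

Start with {p0, p1, p5}.
From p5 via λ: add p7.
From p7 via λ: add p9.
From p9 via λ: add p2.
From p2 via λ: add p6.
No new states can be added; the closed set is {p0, p1, p2, p5, p6, p7, p9}.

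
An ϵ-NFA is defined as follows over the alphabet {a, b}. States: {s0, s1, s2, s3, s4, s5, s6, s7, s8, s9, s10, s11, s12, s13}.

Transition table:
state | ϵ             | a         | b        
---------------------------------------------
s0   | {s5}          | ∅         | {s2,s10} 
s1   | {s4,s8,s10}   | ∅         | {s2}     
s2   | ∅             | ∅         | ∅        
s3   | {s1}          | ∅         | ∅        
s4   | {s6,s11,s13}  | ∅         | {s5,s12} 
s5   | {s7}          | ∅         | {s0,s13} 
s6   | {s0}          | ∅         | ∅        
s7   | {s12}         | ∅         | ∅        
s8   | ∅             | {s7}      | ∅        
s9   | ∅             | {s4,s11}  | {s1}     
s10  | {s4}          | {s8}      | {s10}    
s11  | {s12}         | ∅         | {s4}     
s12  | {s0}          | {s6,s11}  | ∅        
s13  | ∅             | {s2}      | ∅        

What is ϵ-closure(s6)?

{s0, s5, s6, s7, s12}

Start with {s6}.
From s6 via ϵ: add s0.
From s0 via ϵ: add s5.
From s5 via ϵ: add s7.
From s7 via ϵ: add s12.
No new states can be added; the closed set is {s0, s5, s6, s7, s12}.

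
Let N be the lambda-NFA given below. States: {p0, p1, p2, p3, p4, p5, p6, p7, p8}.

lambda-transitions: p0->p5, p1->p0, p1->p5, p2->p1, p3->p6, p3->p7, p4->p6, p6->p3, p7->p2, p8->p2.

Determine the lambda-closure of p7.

{p0, p1, p2, p5, p7}

Start with {p7}.
From p7 via lambda: add p2.
From p2 via lambda: add p1.
From p1 via lambda: add p0, p5.
No new states can be added; the closed set is {p0, p1, p2, p5, p7}.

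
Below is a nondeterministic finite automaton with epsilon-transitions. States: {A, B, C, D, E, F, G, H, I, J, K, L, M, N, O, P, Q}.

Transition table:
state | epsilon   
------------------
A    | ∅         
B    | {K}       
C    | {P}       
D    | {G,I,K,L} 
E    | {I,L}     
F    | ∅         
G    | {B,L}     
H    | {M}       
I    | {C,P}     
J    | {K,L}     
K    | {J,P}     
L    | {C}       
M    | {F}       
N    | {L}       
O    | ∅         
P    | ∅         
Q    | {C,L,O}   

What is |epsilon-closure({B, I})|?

Start with {B, I}.
From B via epsilon: add K.
From I via epsilon: add C, P.
From K via epsilon: add J.
From J via epsilon: add L.
epsilon-closure = {B, C, I, J, K, L, P}, which has 7 states.

7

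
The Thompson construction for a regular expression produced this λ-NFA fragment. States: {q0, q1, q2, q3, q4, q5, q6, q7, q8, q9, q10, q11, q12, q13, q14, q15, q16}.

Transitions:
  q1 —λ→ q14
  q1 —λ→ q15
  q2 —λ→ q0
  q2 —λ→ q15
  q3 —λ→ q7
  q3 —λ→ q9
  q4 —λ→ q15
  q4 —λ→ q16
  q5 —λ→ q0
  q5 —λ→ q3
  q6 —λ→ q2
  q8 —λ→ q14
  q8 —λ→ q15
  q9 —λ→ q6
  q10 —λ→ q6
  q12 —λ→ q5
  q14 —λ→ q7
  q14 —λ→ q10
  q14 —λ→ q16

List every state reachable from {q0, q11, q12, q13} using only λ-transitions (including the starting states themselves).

{q0, q2, q3, q5, q6, q7, q9, q11, q12, q13, q15}

Start with {q0, q11, q12, q13}.
From q12 via λ: add q5.
From q5 via λ: add q3.
From q3 via λ: add q7, q9.
From q9 via λ: add q6.
From q6 via λ: add q2.
From q2 via λ: add q15.
No new states can be added; the closed set is {q0, q2, q3, q5, q6, q7, q9, q11, q12, q13, q15}.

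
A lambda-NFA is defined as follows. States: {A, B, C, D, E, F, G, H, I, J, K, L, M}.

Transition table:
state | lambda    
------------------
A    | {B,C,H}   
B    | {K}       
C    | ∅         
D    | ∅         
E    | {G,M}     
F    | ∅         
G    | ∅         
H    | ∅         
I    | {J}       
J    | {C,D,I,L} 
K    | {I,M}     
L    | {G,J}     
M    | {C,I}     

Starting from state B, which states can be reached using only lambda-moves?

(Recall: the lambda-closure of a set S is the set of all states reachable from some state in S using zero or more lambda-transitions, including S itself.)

{B, C, D, G, I, J, K, L, M}

Start with {B}.
From B via lambda: add K.
From K via lambda: add I, M.
From I via lambda: add J.
From M via lambda: add C.
From J via lambda: add D, L.
From L via lambda: add G.
No new states can be added; the closed set is {B, C, D, G, I, J, K, L, M}.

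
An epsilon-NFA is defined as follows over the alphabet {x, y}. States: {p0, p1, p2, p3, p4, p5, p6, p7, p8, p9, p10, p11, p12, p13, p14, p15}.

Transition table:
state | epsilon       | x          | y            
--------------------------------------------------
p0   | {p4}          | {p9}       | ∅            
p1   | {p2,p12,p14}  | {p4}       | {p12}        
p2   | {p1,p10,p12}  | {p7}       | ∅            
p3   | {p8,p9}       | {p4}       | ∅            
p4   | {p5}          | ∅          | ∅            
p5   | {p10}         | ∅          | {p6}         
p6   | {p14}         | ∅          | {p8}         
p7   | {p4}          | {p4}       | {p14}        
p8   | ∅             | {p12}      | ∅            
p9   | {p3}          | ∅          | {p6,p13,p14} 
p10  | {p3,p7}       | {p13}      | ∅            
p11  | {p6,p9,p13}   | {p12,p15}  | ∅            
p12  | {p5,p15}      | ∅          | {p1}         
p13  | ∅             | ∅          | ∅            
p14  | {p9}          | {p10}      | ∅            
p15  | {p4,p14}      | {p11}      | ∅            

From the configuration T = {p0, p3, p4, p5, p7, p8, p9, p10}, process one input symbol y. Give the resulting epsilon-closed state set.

p5 on y → {p6}.
p7 on y → {p14}.
p9 on y → {p6, p13, p14}.
No y-transition from p0, p3, p4, p8, p10.
Union after reading y: {p6, p13, p14}.
Now take the epsilon-closure:
From p14 via epsilon: add p9.
From p9 via epsilon: add p3.
From p3 via epsilon: add p8.
No new states can be added; the closed set is {p3, p6, p8, p9, p13, p14}.

{p3, p6, p8, p9, p13, p14}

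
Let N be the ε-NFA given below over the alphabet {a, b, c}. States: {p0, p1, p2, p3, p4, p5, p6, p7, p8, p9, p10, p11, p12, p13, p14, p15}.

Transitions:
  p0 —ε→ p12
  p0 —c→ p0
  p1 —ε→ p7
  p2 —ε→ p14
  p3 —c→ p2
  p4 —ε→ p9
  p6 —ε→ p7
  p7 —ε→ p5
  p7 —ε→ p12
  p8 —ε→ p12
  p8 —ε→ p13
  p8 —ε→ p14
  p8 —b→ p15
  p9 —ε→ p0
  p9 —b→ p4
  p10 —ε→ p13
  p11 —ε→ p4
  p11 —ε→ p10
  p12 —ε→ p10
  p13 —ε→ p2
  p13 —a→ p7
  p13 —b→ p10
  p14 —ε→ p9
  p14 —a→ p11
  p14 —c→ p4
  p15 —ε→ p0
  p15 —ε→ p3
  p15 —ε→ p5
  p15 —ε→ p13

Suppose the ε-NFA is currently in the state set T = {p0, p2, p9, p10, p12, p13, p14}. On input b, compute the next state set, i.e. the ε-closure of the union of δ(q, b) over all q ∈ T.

p9 on b → {p4}.
p13 on b → {p10}.
No b-transition from p0, p2, p10, p12, p14.
Union after reading b: {p4, p10}.
Now take the ε-closure:
From p4 via ε: add p9.
From p10 via ε: add p13.
From p9 via ε: add p0.
From p13 via ε: add p2.
From p0 via ε: add p12.
From p2 via ε: add p14.
No new states can be added; the closed set is {p0, p2, p4, p9, p10, p12, p13, p14}.

{p0, p2, p4, p9, p10, p12, p13, p14}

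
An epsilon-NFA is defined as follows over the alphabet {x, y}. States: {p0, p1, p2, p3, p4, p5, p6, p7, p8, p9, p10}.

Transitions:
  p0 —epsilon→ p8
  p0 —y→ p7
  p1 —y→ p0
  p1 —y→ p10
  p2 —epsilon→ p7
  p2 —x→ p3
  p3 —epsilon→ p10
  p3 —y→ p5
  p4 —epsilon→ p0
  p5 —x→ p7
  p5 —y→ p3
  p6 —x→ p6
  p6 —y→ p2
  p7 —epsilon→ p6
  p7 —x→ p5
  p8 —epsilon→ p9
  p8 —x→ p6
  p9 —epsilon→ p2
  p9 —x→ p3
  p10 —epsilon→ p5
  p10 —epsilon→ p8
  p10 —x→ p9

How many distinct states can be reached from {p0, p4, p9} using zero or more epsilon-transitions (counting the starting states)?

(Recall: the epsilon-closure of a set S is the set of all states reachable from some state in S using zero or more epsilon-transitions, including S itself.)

Start with {p0, p4, p9}.
From p0 via epsilon: add p8.
From p9 via epsilon: add p2.
From p2 via epsilon: add p7.
From p7 via epsilon: add p6.
epsilon-closure = {p0, p2, p4, p6, p7, p8, p9}, which has 7 states.

7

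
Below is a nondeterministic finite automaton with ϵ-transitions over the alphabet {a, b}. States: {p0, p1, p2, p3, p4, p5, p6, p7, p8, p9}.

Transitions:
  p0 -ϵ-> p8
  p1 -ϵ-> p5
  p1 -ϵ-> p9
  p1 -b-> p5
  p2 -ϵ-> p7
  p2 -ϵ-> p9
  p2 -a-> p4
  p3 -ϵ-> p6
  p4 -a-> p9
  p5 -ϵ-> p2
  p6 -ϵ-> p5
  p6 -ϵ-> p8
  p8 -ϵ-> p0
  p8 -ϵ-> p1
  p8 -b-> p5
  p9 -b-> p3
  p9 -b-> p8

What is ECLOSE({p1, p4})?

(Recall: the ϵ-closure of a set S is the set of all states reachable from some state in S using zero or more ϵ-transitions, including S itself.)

Start with {p1, p4}.
From p1 via ϵ: add p5, p9.
From p5 via ϵ: add p2.
From p2 via ϵ: add p7.
No new states can be added; the closed set is {p1, p2, p4, p5, p7, p9}.

{p1, p2, p4, p5, p7, p9}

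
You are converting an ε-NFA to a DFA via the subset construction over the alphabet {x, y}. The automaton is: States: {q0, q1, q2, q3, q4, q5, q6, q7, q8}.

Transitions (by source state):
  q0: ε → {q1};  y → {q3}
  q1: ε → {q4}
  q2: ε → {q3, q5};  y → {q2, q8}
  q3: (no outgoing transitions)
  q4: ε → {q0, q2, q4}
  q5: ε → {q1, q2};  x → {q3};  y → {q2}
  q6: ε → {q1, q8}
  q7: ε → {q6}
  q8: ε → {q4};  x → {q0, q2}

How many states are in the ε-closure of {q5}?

Start with {q5}.
From q5 via ε: add q1, q2.
From q1 via ε: add q4.
From q2 via ε: add q3.
From q4 via ε: add q0.
ε-closure = {q0, q1, q2, q3, q4, q5}, which has 6 states.

6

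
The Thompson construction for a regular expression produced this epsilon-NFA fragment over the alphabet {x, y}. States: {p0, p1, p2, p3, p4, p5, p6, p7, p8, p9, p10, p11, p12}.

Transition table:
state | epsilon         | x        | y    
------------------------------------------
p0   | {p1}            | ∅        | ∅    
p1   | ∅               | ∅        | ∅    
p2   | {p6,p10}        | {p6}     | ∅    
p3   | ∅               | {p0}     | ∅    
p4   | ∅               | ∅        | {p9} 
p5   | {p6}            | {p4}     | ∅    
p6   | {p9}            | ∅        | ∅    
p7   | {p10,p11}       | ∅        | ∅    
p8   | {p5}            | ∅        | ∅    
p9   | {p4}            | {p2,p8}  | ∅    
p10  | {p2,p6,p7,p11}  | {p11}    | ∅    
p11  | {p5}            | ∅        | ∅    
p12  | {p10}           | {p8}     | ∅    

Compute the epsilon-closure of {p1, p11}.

Start with {p1, p11}.
From p11 via epsilon: add p5.
From p5 via epsilon: add p6.
From p6 via epsilon: add p9.
From p9 via epsilon: add p4.
No new states can be added; the closed set is {p1, p4, p5, p6, p9, p11}.

{p1, p4, p5, p6, p9, p11}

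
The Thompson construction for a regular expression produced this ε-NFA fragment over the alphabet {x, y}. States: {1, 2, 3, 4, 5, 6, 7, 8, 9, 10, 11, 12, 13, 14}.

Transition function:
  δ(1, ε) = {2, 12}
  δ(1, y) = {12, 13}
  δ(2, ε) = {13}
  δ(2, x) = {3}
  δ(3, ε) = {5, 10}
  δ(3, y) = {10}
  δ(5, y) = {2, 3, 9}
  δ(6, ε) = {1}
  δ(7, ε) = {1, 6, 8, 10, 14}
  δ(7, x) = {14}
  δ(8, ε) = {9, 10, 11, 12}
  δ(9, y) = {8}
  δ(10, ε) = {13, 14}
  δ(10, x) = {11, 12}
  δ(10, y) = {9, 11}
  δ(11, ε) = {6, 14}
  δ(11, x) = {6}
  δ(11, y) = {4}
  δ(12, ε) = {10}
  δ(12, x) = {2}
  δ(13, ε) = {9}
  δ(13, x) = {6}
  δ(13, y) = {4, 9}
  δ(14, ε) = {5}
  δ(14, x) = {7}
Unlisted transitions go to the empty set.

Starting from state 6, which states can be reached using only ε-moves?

{1, 2, 5, 6, 9, 10, 12, 13, 14}

Start with {6}.
From 6 via ε: add 1.
From 1 via ε: add 2, 12.
From 2 via ε: add 13.
From 12 via ε: add 10.
From 10 via ε: add 14.
From 13 via ε: add 9.
From 14 via ε: add 5.
No new states can be added; the closed set is {1, 2, 5, 6, 9, 10, 12, 13, 14}.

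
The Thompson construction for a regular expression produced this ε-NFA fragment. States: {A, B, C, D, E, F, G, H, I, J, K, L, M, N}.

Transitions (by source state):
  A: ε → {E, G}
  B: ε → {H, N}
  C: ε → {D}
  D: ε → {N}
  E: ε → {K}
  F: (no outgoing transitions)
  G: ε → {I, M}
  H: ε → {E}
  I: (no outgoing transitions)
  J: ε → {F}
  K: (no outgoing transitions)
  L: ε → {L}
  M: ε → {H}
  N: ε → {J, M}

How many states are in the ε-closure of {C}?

9

Start with {C}.
From C via ε: add D.
From D via ε: add N.
From N via ε: add J, M.
From J via ε: add F.
From M via ε: add H.
From H via ε: add E.
From E via ε: add K.
ε-closure = {C, D, E, F, H, J, K, M, N}, which has 9 states.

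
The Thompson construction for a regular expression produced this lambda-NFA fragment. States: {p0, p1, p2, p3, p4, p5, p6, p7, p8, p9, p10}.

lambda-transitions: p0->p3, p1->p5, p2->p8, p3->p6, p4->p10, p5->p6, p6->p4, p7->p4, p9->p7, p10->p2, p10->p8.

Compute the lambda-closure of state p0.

Start with {p0}.
From p0 via lambda: add p3.
From p3 via lambda: add p6.
From p6 via lambda: add p4.
From p4 via lambda: add p10.
From p10 via lambda: add p2, p8.
No new states can be added; the closed set is {p0, p2, p3, p4, p6, p8, p10}.

{p0, p2, p3, p4, p6, p8, p10}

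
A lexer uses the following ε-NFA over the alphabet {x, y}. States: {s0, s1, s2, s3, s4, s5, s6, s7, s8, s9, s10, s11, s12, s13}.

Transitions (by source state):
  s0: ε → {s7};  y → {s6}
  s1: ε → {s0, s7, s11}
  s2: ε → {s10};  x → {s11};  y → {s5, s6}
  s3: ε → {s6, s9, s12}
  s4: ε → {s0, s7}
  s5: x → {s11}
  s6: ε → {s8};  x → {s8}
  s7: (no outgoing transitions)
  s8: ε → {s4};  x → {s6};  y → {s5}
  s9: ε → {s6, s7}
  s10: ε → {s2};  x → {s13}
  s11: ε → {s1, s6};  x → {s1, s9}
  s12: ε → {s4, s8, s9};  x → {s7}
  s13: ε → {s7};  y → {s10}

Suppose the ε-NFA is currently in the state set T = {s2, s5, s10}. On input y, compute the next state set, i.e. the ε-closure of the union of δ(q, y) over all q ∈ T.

s2 on y → {s5, s6}.
No y-transition from s5, s10.
Union after reading y: {s5, s6}.
Now take the ε-closure:
From s6 via ε: add s8.
From s8 via ε: add s4.
From s4 via ε: add s0, s7.
No new states can be added; the closed set is {s0, s4, s5, s6, s7, s8}.

{s0, s4, s5, s6, s7, s8}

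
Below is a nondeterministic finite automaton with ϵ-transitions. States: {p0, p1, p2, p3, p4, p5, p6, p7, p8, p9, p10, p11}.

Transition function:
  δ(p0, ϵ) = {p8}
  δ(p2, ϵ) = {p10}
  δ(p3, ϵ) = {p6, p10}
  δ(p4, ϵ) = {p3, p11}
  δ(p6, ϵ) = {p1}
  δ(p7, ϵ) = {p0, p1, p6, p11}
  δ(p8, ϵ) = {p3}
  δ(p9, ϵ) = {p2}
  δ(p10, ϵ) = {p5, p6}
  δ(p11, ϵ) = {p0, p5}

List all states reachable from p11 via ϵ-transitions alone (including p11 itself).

Start with {p11}.
From p11 via ϵ: add p0, p5.
From p0 via ϵ: add p8.
From p8 via ϵ: add p3.
From p3 via ϵ: add p6, p10.
From p6 via ϵ: add p1.
No new states can be added; the closed set is {p0, p1, p3, p5, p6, p8, p10, p11}.

{p0, p1, p3, p5, p6, p8, p10, p11}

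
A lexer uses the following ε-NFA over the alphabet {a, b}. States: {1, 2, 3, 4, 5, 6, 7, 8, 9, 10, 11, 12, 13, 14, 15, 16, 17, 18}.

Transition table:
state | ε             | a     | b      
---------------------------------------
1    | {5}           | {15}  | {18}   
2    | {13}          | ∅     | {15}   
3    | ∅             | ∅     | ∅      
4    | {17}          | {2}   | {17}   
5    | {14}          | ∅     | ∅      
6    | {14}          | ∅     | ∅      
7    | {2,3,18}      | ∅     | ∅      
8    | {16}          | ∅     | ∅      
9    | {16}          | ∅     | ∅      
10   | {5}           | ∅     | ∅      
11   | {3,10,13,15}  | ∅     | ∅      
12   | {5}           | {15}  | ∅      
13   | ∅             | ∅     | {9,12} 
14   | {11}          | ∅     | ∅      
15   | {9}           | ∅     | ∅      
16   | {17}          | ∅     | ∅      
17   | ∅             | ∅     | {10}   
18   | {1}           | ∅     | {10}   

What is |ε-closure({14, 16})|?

Start with {14, 16}.
From 14 via ε: add 11.
From 16 via ε: add 17.
From 11 via ε: add 3, 10, 13, 15.
From 10 via ε: add 5.
From 15 via ε: add 9.
ε-closure = {3, 5, 9, 10, 11, 13, 14, 15, 16, 17}, which has 10 states.

10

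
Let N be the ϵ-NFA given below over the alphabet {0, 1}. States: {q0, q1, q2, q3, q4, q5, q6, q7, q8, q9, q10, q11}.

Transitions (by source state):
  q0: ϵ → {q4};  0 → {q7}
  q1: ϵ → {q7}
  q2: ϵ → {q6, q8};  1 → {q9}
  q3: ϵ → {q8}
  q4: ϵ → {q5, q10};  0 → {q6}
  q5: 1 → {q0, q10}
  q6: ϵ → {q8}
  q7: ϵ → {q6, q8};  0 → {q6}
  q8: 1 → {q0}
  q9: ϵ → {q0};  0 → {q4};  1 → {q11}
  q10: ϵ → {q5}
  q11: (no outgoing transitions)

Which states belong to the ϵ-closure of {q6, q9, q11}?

Start with {q6, q9, q11}.
From q6 via ϵ: add q8.
From q9 via ϵ: add q0.
From q0 via ϵ: add q4.
From q4 via ϵ: add q5, q10.
No new states can be added; the closed set is {q0, q4, q5, q6, q8, q9, q10, q11}.

{q0, q4, q5, q6, q8, q9, q10, q11}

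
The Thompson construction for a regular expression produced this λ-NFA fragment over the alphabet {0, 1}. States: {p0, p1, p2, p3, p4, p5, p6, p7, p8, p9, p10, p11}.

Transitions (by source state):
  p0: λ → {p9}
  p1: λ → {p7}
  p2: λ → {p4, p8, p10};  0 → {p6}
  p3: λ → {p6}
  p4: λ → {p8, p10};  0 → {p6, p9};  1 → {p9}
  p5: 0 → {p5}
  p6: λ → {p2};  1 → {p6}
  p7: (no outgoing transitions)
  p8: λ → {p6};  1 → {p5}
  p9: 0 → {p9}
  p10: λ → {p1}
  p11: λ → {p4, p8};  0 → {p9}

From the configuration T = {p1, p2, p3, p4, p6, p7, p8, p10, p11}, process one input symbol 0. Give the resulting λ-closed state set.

{p1, p2, p4, p6, p7, p8, p9, p10}

p2 on 0 → {p6}.
p4 on 0 → {p6, p9}.
p11 on 0 → {p9}.
No 0-transition from p1, p3, p6, p7, p8, p10.
Union after reading 0: {p6, p9}.
Now take the λ-closure:
From p6 via λ: add p2.
From p2 via λ: add p4, p8, p10.
From p10 via λ: add p1.
From p1 via λ: add p7.
No new states can be added; the closed set is {p1, p2, p4, p6, p7, p8, p9, p10}.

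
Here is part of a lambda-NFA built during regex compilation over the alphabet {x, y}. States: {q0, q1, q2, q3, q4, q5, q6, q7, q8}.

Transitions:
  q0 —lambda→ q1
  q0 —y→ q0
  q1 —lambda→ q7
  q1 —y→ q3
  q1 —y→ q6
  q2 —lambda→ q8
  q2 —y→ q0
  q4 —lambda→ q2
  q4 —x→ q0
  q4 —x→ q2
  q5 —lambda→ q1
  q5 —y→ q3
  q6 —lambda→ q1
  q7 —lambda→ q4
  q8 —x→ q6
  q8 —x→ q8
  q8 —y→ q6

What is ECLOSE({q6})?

{q1, q2, q4, q6, q7, q8}

Start with {q6}.
From q6 via lambda: add q1.
From q1 via lambda: add q7.
From q7 via lambda: add q4.
From q4 via lambda: add q2.
From q2 via lambda: add q8.
No new states can be added; the closed set is {q1, q2, q4, q6, q7, q8}.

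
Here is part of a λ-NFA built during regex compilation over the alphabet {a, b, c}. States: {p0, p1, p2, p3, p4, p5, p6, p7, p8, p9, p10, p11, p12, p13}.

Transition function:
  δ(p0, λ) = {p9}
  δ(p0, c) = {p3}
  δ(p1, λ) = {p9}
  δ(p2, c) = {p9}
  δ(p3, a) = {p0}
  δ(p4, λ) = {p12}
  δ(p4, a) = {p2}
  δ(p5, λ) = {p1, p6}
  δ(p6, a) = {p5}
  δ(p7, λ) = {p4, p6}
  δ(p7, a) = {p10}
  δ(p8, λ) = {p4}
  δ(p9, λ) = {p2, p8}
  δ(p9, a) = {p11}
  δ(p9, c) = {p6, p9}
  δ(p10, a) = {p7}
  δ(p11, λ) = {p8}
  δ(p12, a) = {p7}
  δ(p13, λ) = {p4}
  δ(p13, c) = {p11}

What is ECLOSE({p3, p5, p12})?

{p1, p2, p3, p4, p5, p6, p8, p9, p12}

Start with {p3, p5, p12}.
From p5 via λ: add p1, p6.
From p1 via λ: add p9.
From p9 via λ: add p2, p8.
From p8 via λ: add p4.
No new states can be added; the closed set is {p1, p2, p3, p4, p5, p6, p8, p9, p12}.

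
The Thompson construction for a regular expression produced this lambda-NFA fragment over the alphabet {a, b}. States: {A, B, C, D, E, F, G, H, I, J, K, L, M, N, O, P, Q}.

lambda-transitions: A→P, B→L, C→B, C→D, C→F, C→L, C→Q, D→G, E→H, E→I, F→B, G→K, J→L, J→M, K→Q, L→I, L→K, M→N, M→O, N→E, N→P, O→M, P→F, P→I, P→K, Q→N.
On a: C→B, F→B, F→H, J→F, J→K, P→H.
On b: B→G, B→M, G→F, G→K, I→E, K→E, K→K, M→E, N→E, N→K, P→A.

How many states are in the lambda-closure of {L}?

10

Start with {L}.
From L via lambda: add I, K.
From K via lambda: add Q.
From Q via lambda: add N.
From N via lambda: add E, P.
From E via lambda: add H.
From P via lambda: add F.
From F via lambda: add B.
lambda-closure = {B, E, F, H, I, K, L, N, P, Q}, which has 10 states.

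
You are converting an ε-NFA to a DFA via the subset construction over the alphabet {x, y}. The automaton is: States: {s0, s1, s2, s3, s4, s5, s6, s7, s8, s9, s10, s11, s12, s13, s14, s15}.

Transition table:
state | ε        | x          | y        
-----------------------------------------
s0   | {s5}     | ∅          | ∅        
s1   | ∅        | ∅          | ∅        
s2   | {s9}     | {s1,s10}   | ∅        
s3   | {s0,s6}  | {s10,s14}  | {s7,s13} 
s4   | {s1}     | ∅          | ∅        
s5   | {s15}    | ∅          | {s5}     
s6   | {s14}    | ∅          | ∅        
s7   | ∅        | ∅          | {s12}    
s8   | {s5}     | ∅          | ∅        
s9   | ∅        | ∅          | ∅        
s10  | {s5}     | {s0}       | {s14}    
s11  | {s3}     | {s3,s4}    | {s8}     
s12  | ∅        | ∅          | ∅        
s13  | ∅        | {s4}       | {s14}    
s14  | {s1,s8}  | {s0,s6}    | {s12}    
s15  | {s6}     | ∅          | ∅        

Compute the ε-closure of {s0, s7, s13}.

{s0, s1, s5, s6, s7, s8, s13, s14, s15}

Start with {s0, s7, s13}.
From s0 via ε: add s5.
From s5 via ε: add s15.
From s15 via ε: add s6.
From s6 via ε: add s14.
From s14 via ε: add s1, s8.
No new states can be added; the closed set is {s0, s1, s5, s6, s7, s8, s13, s14, s15}.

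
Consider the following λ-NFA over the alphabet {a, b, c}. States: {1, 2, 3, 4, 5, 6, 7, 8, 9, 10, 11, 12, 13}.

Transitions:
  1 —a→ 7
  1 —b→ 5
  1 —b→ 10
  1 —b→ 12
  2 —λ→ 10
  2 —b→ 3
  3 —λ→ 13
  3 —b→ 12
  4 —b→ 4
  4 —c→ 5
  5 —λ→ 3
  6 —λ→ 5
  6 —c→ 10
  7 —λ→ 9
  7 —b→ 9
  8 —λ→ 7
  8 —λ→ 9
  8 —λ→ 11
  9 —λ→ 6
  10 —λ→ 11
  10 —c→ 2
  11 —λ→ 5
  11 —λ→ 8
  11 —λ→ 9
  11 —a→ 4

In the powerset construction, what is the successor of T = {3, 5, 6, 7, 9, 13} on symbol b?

{3, 5, 6, 9, 12, 13}

3 on b → {12}.
7 on b → {9}.
No b-transition from 5, 6, 9, 13.
Union after reading b: {9, 12}.
Now take the λ-closure:
From 9 via λ: add 6.
From 6 via λ: add 5.
From 5 via λ: add 3.
From 3 via λ: add 13.
No new states can be added; the closed set is {3, 5, 6, 9, 12, 13}.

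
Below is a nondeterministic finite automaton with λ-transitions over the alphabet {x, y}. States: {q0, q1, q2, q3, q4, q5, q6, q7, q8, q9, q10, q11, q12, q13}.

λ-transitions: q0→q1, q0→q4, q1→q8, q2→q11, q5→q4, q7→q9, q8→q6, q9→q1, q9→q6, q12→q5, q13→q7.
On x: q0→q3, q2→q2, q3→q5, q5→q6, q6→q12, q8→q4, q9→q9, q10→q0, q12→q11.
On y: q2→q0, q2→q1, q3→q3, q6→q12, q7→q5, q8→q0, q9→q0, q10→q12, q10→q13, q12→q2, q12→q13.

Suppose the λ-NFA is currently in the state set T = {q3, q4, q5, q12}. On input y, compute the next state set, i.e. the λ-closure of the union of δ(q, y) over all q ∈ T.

{q1, q2, q3, q6, q7, q8, q9, q11, q13}

q3 on y → {q3}.
q12 on y → {q2, q13}.
No y-transition from q4, q5.
Union after reading y: {q2, q3, q13}.
Now take the λ-closure:
From q2 via λ: add q11.
From q13 via λ: add q7.
From q7 via λ: add q9.
From q9 via λ: add q1, q6.
From q1 via λ: add q8.
No new states can be added; the closed set is {q1, q2, q3, q6, q7, q8, q9, q11, q13}.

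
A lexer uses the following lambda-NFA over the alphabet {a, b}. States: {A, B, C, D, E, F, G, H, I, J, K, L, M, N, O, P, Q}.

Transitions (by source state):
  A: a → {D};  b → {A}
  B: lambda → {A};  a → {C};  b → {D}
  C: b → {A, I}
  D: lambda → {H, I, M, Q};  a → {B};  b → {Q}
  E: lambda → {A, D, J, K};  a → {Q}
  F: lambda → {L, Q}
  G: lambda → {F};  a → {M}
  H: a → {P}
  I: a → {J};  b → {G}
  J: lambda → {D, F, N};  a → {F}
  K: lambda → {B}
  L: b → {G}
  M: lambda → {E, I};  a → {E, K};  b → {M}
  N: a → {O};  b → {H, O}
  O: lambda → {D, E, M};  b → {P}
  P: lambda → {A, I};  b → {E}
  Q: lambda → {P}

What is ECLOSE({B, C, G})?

{A, B, C, F, G, I, L, P, Q}

Start with {B, C, G}.
From B via lambda: add A.
From G via lambda: add F.
From F via lambda: add L, Q.
From Q via lambda: add P.
From P via lambda: add I.
No new states can be added; the closed set is {A, B, C, F, G, I, L, P, Q}.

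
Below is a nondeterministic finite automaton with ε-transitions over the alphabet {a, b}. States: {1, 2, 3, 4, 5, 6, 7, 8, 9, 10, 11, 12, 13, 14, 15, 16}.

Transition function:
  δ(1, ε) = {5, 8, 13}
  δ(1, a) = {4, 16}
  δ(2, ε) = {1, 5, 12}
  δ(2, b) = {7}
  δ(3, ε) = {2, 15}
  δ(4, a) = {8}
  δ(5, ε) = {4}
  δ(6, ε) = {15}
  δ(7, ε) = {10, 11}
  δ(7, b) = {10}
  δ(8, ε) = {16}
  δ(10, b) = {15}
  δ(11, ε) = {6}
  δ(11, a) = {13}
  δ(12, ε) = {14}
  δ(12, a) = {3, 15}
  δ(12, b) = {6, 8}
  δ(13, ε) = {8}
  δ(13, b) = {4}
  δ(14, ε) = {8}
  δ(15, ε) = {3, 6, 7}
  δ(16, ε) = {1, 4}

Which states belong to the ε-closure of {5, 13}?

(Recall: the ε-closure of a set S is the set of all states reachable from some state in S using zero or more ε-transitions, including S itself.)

Start with {5, 13}.
From 5 via ε: add 4.
From 13 via ε: add 8.
From 8 via ε: add 16.
From 16 via ε: add 1.
No new states can be added; the closed set is {1, 4, 5, 8, 13, 16}.

{1, 4, 5, 8, 13, 16}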